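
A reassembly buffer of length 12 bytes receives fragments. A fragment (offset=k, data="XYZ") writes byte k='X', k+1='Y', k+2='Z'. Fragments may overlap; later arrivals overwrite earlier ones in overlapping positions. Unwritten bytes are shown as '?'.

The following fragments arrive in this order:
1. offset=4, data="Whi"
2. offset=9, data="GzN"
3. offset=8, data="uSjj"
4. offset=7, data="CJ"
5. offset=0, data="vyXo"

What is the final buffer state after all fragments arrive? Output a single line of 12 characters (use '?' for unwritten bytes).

Fragment 1: offset=4 data="Whi" -> buffer=????Whi?????
Fragment 2: offset=9 data="GzN" -> buffer=????Whi??GzN
Fragment 3: offset=8 data="uSjj" -> buffer=????Whi?uSjj
Fragment 4: offset=7 data="CJ" -> buffer=????WhiCJSjj
Fragment 5: offset=0 data="vyXo" -> buffer=vyXoWhiCJSjj

Answer: vyXoWhiCJSjj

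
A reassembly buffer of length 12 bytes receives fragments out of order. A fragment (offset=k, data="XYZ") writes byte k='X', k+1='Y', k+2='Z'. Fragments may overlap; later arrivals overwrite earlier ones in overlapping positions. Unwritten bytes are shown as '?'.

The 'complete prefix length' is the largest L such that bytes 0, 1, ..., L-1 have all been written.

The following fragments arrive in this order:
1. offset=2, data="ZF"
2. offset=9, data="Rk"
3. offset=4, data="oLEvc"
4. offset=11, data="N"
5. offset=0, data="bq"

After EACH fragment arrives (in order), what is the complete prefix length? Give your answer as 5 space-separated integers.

Fragment 1: offset=2 data="ZF" -> buffer=??ZF???????? -> prefix_len=0
Fragment 2: offset=9 data="Rk" -> buffer=??ZF?????Rk? -> prefix_len=0
Fragment 3: offset=4 data="oLEvc" -> buffer=??ZFoLEvcRk? -> prefix_len=0
Fragment 4: offset=11 data="N" -> buffer=??ZFoLEvcRkN -> prefix_len=0
Fragment 5: offset=0 data="bq" -> buffer=bqZFoLEvcRkN -> prefix_len=12

Answer: 0 0 0 0 12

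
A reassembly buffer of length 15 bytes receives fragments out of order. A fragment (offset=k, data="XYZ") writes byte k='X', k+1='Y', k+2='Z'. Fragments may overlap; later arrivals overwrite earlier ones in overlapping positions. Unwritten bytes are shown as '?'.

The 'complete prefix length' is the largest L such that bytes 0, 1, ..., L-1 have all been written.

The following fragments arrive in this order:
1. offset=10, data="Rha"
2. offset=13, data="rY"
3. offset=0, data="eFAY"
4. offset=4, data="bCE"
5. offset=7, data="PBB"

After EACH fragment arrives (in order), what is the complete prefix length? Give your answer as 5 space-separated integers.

Fragment 1: offset=10 data="Rha" -> buffer=??????????Rha?? -> prefix_len=0
Fragment 2: offset=13 data="rY" -> buffer=??????????RharY -> prefix_len=0
Fragment 3: offset=0 data="eFAY" -> buffer=eFAY??????RharY -> prefix_len=4
Fragment 4: offset=4 data="bCE" -> buffer=eFAYbCE???RharY -> prefix_len=7
Fragment 5: offset=7 data="PBB" -> buffer=eFAYbCEPBBRharY -> prefix_len=15

Answer: 0 0 4 7 15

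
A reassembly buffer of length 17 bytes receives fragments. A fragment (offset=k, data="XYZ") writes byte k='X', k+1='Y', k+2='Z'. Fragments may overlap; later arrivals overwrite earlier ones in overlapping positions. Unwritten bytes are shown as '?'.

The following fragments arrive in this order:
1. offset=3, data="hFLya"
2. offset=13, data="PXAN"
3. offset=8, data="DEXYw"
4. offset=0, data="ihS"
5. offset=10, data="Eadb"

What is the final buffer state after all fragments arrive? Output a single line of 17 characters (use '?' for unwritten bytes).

Fragment 1: offset=3 data="hFLya" -> buffer=???hFLya?????????
Fragment 2: offset=13 data="PXAN" -> buffer=???hFLya?????PXAN
Fragment 3: offset=8 data="DEXYw" -> buffer=???hFLyaDEXYwPXAN
Fragment 4: offset=0 data="ihS" -> buffer=ihShFLyaDEXYwPXAN
Fragment 5: offset=10 data="Eadb" -> buffer=ihShFLyaDEEadbXAN

Answer: ihShFLyaDEEadbXAN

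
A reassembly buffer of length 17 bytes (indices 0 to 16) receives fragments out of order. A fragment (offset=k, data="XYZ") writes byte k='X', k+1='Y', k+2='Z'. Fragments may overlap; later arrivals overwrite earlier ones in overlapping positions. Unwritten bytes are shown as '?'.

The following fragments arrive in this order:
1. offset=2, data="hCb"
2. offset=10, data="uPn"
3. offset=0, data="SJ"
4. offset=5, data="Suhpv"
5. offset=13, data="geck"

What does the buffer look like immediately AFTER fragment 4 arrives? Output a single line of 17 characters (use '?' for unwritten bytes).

Answer: SJhCbSuhpvuPn????

Derivation:
Fragment 1: offset=2 data="hCb" -> buffer=??hCb????????????
Fragment 2: offset=10 data="uPn" -> buffer=??hCb?????uPn????
Fragment 3: offset=0 data="SJ" -> buffer=SJhCb?????uPn????
Fragment 4: offset=5 data="Suhpv" -> buffer=SJhCbSuhpvuPn????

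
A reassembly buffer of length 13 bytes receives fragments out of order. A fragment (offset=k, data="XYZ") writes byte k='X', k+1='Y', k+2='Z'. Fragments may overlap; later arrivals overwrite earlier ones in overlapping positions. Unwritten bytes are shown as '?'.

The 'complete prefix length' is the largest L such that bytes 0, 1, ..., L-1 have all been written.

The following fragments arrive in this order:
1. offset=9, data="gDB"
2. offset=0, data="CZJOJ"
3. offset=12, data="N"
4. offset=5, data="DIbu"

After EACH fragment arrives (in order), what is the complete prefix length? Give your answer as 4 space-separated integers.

Answer: 0 5 5 13

Derivation:
Fragment 1: offset=9 data="gDB" -> buffer=?????????gDB? -> prefix_len=0
Fragment 2: offset=0 data="CZJOJ" -> buffer=CZJOJ????gDB? -> prefix_len=5
Fragment 3: offset=12 data="N" -> buffer=CZJOJ????gDBN -> prefix_len=5
Fragment 4: offset=5 data="DIbu" -> buffer=CZJOJDIbugDBN -> prefix_len=13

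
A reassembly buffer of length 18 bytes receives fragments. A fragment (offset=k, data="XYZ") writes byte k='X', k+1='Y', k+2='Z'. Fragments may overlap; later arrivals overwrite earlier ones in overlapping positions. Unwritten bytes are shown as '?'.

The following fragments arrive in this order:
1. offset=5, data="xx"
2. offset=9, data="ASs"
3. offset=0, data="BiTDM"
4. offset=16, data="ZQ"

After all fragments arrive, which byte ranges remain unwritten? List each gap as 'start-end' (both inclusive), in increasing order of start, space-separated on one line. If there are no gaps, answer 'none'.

Fragment 1: offset=5 len=2
Fragment 2: offset=9 len=3
Fragment 3: offset=0 len=5
Fragment 4: offset=16 len=2
Gaps: 7-8 12-15

Answer: 7-8 12-15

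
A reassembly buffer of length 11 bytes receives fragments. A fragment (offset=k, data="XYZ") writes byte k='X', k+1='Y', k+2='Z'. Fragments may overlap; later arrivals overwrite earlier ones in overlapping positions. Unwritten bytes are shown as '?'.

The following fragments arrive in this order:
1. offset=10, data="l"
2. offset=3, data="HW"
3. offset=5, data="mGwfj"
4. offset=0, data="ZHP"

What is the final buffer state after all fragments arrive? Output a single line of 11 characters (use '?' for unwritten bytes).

Fragment 1: offset=10 data="l" -> buffer=??????????l
Fragment 2: offset=3 data="HW" -> buffer=???HW?????l
Fragment 3: offset=5 data="mGwfj" -> buffer=???HWmGwfjl
Fragment 4: offset=0 data="ZHP" -> buffer=ZHPHWmGwfjl

Answer: ZHPHWmGwfjl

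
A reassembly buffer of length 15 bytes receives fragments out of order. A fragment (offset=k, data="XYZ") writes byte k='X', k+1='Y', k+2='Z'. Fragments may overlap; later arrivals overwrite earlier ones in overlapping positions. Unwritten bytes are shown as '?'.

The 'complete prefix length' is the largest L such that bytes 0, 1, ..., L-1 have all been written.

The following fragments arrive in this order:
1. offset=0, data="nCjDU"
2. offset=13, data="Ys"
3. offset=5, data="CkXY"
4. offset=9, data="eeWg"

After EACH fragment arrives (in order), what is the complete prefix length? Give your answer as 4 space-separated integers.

Answer: 5 5 9 15

Derivation:
Fragment 1: offset=0 data="nCjDU" -> buffer=nCjDU?????????? -> prefix_len=5
Fragment 2: offset=13 data="Ys" -> buffer=nCjDU????????Ys -> prefix_len=5
Fragment 3: offset=5 data="CkXY" -> buffer=nCjDUCkXY????Ys -> prefix_len=9
Fragment 4: offset=9 data="eeWg" -> buffer=nCjDUCkXYeeWgYs -> prefix_len=15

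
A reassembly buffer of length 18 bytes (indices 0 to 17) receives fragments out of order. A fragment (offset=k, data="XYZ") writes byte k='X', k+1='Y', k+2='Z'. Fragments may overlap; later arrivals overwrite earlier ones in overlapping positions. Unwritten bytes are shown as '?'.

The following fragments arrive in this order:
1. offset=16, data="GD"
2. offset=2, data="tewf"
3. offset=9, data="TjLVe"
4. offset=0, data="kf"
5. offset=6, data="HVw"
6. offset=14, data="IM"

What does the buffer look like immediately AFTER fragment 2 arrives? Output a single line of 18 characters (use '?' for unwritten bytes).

Answer: ??tewf??????????GD

Derivation:
Fragment 1: offset=16 data="GD" -> buffer=????????????????GD
Fragment 2: offset=2 data="tewf" -> buffer=??tewf??????????GD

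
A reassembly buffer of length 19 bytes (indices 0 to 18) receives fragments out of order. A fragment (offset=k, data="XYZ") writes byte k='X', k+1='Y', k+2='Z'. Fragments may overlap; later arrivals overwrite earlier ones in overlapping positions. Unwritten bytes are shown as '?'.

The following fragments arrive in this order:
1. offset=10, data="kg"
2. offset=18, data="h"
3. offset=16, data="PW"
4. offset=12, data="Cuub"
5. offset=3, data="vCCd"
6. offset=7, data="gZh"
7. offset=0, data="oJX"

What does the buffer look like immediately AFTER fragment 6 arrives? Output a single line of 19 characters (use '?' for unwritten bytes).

Answer: ???vCCdgZhkgCuubPWh

Derivation:
Fragment 1: offset=10 data="kg" -> buffer=??????????kg???????
Fragment 2: offset=18 data="h" -> buffer=??????????kg??????h
Fragment 3: offset=16 data="PW" -> buffer=??????????kg????PWh
Fragment 4: offset=12 data="Cuub" -> buffer=??????????kgCuubPWh
Fragment 5: offset=3 data="vCCd" -> buffer=???vCCd???kgCuubPWh
Fragment 6: offset=7 data="gZh" -> buffer=???vCCdgZhkgCuubPWh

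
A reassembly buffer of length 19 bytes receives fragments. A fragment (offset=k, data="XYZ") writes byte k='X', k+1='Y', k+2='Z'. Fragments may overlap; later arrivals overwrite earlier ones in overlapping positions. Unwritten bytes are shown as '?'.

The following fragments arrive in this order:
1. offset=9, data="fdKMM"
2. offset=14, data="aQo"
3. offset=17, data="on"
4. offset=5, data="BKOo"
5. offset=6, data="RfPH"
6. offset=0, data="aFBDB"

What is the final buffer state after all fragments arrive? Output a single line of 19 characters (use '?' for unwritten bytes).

Answer: aFBDBBRfPHdKMMaQoon

Derivation:
Fragment 1: offset=9 data="fdKMM" -> buffer=?????????fdKMM?????
Fragment 2: offset=14 data="aQo" -> buffer=?????????fdKMMaQo??
Fragment 3: offset=17 data="on" -> buffer=?????????fdKMMaQoon
Fragment 4: offset=5 data="BKOo" -> buffer=?????BKOofdKMMaQoon
Fragment 5: offset=6 data="RfPH" -> buffer=?????BRfPHdKMMaQoon
Fragment 6: offset=0 data="aFBDB" -> buffer=aFBDBBRfPHdKMMaQoon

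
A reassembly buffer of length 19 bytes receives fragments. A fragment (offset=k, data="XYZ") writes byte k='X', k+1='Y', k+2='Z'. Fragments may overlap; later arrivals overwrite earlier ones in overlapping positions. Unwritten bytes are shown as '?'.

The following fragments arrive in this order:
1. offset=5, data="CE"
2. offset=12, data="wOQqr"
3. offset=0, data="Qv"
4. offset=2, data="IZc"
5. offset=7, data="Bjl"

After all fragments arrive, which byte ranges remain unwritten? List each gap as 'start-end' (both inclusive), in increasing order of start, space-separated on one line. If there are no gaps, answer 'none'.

Answer: 10-11 17-18

Derivation:
Fragment 1: offset=5 len=2
Fragment 2: offset=12 len=5
Fragment 3: offset=0 len=2
Fragment 4: offset=2 len=3
Fragment 5: offset=7 len=3
Gaps: 10-11 17-18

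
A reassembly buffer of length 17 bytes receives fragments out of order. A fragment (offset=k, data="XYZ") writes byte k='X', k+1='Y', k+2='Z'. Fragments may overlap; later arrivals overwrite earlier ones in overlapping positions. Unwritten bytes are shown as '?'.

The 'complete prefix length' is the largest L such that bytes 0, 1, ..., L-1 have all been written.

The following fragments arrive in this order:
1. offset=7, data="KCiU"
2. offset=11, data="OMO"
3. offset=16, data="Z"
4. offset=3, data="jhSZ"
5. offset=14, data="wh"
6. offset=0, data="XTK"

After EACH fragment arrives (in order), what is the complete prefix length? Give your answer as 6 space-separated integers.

Answer: 0 0 0 0 0 17

Derivation:
Fragment 1: offset=7 data="KCiU" -> buffer=???????KCiU?????? -> prefix_len=0
Fragment 2: offset=11 data="OMO" -> buffer=???????KCiUOMO??? -> prefix_len=0
Fragment 3: offset=16 data="Z" -> buffer=???????KCiUOMO??Z -> prefix_len=0
Fragment 4: offset=3 data="jhSZ" -> buffer=???jhSZKCiUOMO??Z -> prefix_len=0
Fragment 5: offset=14 data="wh" -> buffer=???jhSZKCiUOMOwhZ -> prefix_len=0
Fragment 6: offset=0 data="XTK" -> buffer=XTKjhSZKCiUOMOwhZ -> prefix_len=17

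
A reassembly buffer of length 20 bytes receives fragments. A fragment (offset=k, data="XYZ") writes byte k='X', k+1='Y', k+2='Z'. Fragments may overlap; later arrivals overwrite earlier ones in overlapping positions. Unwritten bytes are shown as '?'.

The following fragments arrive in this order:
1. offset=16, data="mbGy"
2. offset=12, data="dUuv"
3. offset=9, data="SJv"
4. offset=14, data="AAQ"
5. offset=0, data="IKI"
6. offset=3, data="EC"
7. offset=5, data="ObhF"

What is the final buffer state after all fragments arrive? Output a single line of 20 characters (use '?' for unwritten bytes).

Fragment 1: offset=16 data="mbGy" -> buffer=????????????????mbGy
Fragment 2: offset=12 data="dUuv" -> buffer=????????????dUuvmbGy
Fragment 3: offset=9 data="SJv" -> buffer=?????????SJvdUuvmbGy
Fragment 4: offset=14 data="AAQ" -> buffer=?????????SJvdUAAQbGy
Fragment 5: offset=0 data="IKI" -> buffer=IKI??????SJvdUAAQbGy
Fragment 6: offset=3 data="EC" -> buffer=IKIEC????SJvdUAAQbGy
Fragment 7: offset=5 data="ObhF" -> buffer=IKIECObhFSJvdUAAQbGy

Answer: IKIECObhFSJvdUAAQbGy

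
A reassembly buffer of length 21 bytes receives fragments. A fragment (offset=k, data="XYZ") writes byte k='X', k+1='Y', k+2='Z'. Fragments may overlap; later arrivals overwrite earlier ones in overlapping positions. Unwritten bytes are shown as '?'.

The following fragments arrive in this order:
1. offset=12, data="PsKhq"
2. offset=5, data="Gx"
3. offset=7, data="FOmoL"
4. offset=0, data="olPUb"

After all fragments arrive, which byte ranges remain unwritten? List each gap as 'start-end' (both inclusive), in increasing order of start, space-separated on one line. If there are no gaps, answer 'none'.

Answer: 17-20

Derivation:
Fragment 1: offset=12 len=5
Fragment 2: offset=5 len=2
Fragment 3: offset=7 len=5
Fragment 4: offset=0 len=5
Gaps: 17-20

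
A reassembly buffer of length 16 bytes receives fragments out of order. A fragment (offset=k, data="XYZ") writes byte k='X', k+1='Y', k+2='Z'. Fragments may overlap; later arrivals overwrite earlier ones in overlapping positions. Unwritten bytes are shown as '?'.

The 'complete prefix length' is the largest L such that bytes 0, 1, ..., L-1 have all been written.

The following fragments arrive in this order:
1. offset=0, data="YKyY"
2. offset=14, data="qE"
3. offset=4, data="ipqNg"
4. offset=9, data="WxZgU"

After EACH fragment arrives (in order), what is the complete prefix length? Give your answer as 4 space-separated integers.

Fragment 1: offset=0 data="YKyY" -> buffer=YKyY???????????? -> prefix_len=4
Fragment 2: offset=14 data="qE" -> buffer=YKyY??????????qE -> prefix_len=4
Fragment 3: offset=4 data="ipqNg" -> buffer=YKyYipqNg?????qE -> prefix_len=9
Fragment 4: offset=9 data="WxZgU" -> buffer=YKyYipqNgWxZgUqE -> prefix_len=16

Answer: 4 4 9 16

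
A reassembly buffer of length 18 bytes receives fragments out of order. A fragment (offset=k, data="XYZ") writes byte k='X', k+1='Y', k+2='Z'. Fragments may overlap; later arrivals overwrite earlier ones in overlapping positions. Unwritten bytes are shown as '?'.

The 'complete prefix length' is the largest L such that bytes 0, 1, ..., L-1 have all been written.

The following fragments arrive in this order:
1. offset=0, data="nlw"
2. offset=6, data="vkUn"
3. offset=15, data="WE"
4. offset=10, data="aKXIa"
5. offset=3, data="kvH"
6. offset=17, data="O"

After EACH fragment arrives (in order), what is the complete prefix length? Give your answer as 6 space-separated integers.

Fragment 1: offset=0 data="nlw" -> buffer=nlw??????????????? -> prefix_len=3
Fragment 2: offset=6 data="vkUn" -> buffer=nlw???vkUn???????? -> prefix_len=3
Fragment 3: offset=15 data="WE" -> buffer=nlw???vkUn?????WE? -> prefix_len=3
Fragment 4: offset=10 data="aKXIa" -> buffer=nlw???vkUnaKXIaWE? -> prefix_len=3
Fragment 5: offset=3 data="kvH" -> buffer=nlwkvHvkUnaKXIaWE? -> prefix_len=17
Fragment 6: offset=17 data="O" -> buffer=nlwkvHvkUnaKXIaWEO -> prefix_len=18

Answer: 3 3 3 3 17 18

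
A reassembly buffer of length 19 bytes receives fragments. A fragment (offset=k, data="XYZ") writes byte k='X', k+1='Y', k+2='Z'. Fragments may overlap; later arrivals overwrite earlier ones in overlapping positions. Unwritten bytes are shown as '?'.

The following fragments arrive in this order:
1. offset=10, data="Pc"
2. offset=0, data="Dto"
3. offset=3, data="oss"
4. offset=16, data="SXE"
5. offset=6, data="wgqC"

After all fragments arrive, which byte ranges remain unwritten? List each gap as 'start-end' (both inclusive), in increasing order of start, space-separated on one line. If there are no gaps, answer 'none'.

Answer: 12-15

Derivation:
Fragment 1: offset=10 len=2
Fragment 2: offset=0 len=3
Fragment 3: offset=3 len=3
Fragment 4: offset=16 len=3
Fragment 5: offset=6 len=4
Gaps: 12-15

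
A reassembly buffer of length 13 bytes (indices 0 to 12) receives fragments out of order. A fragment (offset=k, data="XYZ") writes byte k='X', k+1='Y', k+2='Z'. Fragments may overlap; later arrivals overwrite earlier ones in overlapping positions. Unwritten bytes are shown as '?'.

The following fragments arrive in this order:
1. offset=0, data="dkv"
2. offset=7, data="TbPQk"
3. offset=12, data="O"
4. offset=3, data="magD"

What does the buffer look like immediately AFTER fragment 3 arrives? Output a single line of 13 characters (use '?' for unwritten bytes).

Fragment 1: offset=0 data="dkv" -> buffer=dkv??????????
Fragment 2: offset=7 data="TbPQk" -> buffer=dkv????TbPQk?
Fragment 3: offset=12 data="O" -> buffer=dkv????TbPQkO

Answer: dkv????TbPQkO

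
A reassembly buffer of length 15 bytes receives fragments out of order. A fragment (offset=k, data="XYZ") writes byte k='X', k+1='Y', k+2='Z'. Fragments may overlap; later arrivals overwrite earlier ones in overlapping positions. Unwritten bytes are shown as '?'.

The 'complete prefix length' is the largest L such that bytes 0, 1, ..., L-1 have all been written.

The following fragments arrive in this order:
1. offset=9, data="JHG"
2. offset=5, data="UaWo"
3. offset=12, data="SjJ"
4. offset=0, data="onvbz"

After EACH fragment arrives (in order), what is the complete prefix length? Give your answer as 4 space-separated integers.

Answer: 0 0 0 15

Derivation:
Fragment 1: offset=9 data="JHG" -> buffer=?????????JHG??? -> prefix_len=0
Fragment 2: offset=5 data="UaWo" -> buffer=?????UaWoJHG??? -> prefix_len=0
Fragment 3: offset=12 data="SjJ" -> buffer=?????UaWoJHGSjJ -> prefix_len=0
Fragment 4: offset=0 data="onvbz" -> buffer=onvbzUaWoJHGSjJ -> prefix_len=15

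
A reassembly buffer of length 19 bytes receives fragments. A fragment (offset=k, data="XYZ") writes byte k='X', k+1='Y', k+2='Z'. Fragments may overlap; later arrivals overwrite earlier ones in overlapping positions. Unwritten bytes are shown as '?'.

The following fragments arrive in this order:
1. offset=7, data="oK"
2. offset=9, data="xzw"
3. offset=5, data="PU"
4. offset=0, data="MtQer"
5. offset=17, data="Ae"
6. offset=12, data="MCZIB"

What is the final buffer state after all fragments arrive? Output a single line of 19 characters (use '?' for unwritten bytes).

Fragment 1: offset=7 data="oK" -> buffer=???????oK??????????
Fragment 2: offset=9 data="xzw" -> buffer=???????oKxzw???????
Fragment 3: offset=5 data="PU" -> buffer=?????PUoKxzw???????
Fragment 4: offset=0 data="MtQer" -> buffer=MtQerPUoKxzw???????
Fragment 5: offset=17 data="Ae" -> buffer=MtQerPUoKxzw?????Ae
Fragment 6: offset=12 data="MCZIB" -> buffer=MtQerPUoKxzwMCZIBAe

Answer: MtQerPUoKxzwMCZIBAe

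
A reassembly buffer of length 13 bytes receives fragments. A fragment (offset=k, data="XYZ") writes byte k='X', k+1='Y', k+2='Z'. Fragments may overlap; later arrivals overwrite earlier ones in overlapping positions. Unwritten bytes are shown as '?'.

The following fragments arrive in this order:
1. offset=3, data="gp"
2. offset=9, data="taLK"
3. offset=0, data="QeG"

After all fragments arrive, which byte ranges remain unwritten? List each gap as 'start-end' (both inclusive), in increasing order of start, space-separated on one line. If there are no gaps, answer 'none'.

Fragment 1: offset=3 len=2
Fragment 2: offset=9 len=4
Fragment 3: offset=0 len=3
Gaps: 5-8

Answer: 5-8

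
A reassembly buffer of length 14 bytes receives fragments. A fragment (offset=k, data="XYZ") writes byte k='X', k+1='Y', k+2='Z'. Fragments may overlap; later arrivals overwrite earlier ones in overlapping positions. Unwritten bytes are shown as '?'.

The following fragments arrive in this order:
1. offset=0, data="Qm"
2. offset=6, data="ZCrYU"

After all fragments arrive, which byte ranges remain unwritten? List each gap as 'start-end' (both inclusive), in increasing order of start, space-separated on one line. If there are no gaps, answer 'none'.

Fragment 1: offset=0 len=2
Fragment 2: offset=6 len=5
Gaps: 2-5 11-13

Answer: 2-5 11-13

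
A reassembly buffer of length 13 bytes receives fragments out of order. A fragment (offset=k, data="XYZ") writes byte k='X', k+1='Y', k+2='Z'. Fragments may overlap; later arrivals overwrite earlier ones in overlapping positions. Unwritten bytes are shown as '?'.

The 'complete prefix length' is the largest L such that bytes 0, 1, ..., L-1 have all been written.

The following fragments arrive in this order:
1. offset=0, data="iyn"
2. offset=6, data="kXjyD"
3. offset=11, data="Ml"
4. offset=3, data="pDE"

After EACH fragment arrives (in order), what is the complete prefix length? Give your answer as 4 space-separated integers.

Fragment 1: offset=0 data="iyn" -> buffer=iyn?????????? -> prefix_len=3
Fragment 2: offset=6 data="kXjyD" -> buffer=iyn???kXjyD?? -> prefix_len=3
Fragment 3: offset=11 data="Ml" -> buffer=iyn???kXjyDMl -> prefix_len=3
Fragment 4: offset=3 data="pDE" -> buffer=iynpDEkXjyDMl -> prefix_len=13

Answer: 3 3 3 13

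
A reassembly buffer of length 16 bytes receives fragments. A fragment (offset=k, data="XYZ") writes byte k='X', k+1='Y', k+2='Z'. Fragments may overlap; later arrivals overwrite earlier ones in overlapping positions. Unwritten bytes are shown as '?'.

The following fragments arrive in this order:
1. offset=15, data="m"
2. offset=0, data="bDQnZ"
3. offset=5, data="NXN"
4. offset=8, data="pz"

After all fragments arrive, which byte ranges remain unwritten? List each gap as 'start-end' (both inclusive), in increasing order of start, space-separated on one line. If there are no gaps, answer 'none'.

Fragment 1: offset=15 len=1
Fragment 2: offset=0 len=5
Fragment 3: offset=5 len=3
Fragment 4: offset=8 len=2
Gaps: 10-14

Answer: 10-14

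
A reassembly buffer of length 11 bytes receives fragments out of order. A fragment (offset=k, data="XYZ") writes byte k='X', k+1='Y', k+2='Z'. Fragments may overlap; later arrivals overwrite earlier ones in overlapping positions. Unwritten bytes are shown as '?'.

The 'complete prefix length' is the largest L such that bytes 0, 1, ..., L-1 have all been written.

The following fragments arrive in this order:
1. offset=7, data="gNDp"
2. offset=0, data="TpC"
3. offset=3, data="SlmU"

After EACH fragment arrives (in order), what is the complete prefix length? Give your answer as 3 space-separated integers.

Answer: 0 3 11

Derivation:
Fragment 1: offset=7 data="gNDp" -> buffer=???????gNDp -> prefix_len=0
Fragment 2: offset=0 data="TpC" -> buffer=TpC????gNDp -> prefix_len=3
Fragment 3: offset=3 data="SlmU" -> buffer=TpCSlmUgNDp -> prefix_len=11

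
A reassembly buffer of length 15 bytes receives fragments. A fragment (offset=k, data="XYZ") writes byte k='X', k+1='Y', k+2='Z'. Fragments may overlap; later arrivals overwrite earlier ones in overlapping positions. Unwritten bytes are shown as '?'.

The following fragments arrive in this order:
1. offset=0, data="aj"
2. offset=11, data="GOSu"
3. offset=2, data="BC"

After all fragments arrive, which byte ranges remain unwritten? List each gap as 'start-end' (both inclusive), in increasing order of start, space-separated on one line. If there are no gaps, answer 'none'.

Fragment 1: offset=0 len=2
Fragment 2: offset=11 len=4
Fragment 3: offset=2 len=2
Gaps: 4-10

Answer: 4-10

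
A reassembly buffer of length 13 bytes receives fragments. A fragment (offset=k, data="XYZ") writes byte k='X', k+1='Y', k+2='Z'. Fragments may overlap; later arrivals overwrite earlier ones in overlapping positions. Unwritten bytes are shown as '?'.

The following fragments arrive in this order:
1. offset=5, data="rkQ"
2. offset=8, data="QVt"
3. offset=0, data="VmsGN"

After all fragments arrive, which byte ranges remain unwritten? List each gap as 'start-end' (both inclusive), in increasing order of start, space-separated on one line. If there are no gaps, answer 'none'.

Fragment 1: offset=5 len=3
Fragment 2: offset=8 len=3
Fragment 3: offset=0 len=5
Gaps: 11-12

Answer: 11-12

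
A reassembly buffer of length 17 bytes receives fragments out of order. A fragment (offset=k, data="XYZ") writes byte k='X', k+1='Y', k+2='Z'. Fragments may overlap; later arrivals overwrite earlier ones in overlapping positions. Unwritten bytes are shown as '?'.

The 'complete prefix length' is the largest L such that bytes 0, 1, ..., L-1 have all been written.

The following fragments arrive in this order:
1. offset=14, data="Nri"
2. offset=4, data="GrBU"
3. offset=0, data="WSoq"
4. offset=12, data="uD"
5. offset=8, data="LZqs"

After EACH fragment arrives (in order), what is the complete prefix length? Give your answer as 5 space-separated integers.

Fragment 1: offset=14 data="Nri" -> buffer=??????????????Nri -> prefix_len=0
Fragment 2: offset=4 data="GrBU" -> buffer=????GrBU??????Nri -> prefix_len=0
Fragment 3: offset=0 data="WSoq" -> buffer=WSoqGrBU??????Nri -> prefix_len=8
Fragment 4: offset=12 data="uD" -> buffer=WSoqGrBU????uDNri -> prefix_len=8
Fragment 5: offset=8 data="LZqs" -> buffer=WSoqGrBULZqsuDNri -> prefix_len=17

Answer: 0 0 8 8 17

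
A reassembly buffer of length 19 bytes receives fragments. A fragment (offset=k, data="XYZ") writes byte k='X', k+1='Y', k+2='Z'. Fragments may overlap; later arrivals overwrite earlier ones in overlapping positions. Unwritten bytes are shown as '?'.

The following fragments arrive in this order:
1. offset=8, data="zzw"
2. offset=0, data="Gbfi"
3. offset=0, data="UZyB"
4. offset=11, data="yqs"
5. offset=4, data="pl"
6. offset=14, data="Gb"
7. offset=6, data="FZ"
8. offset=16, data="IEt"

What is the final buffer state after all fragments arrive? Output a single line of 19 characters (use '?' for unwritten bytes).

Fragment 1: offset=8 data="zzw" -> buffer=????????zzw????????
Fragment 2: offset=0 data="Gbfi" -> buffer=Gbfi????zzw????????
Fragment 3: offset=0 data="UZyB" -> buffer=UZyB????zzw????????
Fragment 4: offset=11 data="yqs" -> buffer=UZyB????zzwyqs?????
Fragment 5: offset=4 data="pl" -> buffer=UZyBpl??zzwyqs?????
Fragment 6: offset=14 data="Gb" -> buffer=UZyBpl??zzwyqsGb???
Fragment 7: offset=6 data="FZ" -> buffer=UZyBplFZzzwyqsGb???
Fragment 8: offset=16 data="IEt" -> buffer=UZyBplFZzzwyqsGbIEt

Answer: UZyBplFZzzwyqsGbIEt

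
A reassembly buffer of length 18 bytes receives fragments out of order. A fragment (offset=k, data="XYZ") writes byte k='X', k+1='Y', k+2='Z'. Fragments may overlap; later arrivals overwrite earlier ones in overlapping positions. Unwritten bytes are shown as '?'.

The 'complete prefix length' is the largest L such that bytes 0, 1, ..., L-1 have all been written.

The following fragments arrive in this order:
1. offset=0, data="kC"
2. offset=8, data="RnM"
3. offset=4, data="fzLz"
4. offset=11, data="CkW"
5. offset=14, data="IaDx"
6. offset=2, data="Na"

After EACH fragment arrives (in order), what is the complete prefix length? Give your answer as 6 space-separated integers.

Fragment 1: offset=0 data="kC" -> buffer=kC???????????????? -> prefix_len=2
Fragment 2: offset=8 data="RnM" -> buffer=kC??????RnM??????? -> prefix_len=2
Fragment 3: offset=4 data="fzLz" -> buffer=kC??fzLzRnM??????? -> prefix_len=2
Fragment 4: offset=11 data="CkW" -> buffer=kC??fzLzRnMCkW???? -> prefix_len=2
Fragment 5: offset=14 data="IaDx" -> buffer=kC??fzLzRnMCkWIaDx -> prefix_len=2
Fragment 6: offset=2 data="Na" -> buffer=kCNafzLzRnMCkWIaDx -> prefix_len=18

Answer: 2 2 2 2 2 18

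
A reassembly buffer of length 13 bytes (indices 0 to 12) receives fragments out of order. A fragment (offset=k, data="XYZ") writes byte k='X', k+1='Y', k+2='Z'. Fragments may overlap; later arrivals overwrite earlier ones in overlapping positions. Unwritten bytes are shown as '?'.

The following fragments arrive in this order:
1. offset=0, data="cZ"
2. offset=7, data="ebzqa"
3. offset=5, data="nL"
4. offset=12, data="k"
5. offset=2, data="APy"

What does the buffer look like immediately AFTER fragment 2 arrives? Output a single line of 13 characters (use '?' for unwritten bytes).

Fragment 1: offset=0 data="cZ" -> buffer=cZ???????????
Fragment 2: offset=7 data="ebzqa" -> buffer=cZ?????ebzqa?

Answer: cZ?????ebzqa?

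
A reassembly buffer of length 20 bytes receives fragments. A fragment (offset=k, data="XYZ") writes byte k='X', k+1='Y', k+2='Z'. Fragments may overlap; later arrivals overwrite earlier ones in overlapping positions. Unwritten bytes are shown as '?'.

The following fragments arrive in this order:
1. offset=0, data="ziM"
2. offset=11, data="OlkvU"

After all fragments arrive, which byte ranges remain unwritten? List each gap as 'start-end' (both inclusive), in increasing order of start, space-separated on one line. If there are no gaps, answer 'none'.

Fragment 1: offset=0 len=3
Fragment 2: offset=11 len=5
Gaps: 3-10 16-19

Answer: 3-10 16-19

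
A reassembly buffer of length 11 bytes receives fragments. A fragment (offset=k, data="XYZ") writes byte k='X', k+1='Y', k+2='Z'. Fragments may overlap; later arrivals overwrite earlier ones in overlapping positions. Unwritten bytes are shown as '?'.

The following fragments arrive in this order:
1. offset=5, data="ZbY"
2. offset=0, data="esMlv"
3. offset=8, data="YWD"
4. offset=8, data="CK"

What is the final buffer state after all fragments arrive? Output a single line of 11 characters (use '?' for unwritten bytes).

Fragment 1: offset=5 data="ZbY" -> buffer=?????ZbY???
Fragment 2: offset=0 data="esMlv" -> buffer=esMlvZbY???
Fragment 3: offset=8 data="YWD" -> buffer=esMlvZbYYWD
Fragment 4: offset=8 data="CK" -> buffer=esMlvZbYCKD

Answer: esMlvZbYCKD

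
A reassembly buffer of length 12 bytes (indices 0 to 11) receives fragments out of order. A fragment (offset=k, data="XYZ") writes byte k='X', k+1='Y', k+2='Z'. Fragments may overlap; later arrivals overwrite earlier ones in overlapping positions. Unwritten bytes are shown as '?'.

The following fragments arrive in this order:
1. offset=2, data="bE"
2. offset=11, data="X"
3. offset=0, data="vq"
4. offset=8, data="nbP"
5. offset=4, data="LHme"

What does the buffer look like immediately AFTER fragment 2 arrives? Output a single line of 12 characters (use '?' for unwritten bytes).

Answer: ??bE???????X

Derivation:
Fragment 1: offset=2 data="bE" -> buffer=??bE????????
Fragment 2: offset=11 data="X" -> buffer=??bE???????X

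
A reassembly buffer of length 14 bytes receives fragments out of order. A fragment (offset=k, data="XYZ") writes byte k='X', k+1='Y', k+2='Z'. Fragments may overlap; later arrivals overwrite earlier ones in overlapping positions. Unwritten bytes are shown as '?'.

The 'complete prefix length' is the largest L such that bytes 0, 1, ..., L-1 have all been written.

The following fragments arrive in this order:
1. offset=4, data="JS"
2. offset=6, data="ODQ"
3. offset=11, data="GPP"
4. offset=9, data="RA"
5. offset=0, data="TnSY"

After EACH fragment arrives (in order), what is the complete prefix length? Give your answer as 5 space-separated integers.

Fragment 1: offset=4 data="JS" -> buffer=????JS???????? -> prefix_len=0
Fragment 2: offset=6 data="ODQ" -> buffer=????JSODQ????? -> prefix_len=0
Fragment 3: offset=11 data="GPP" -> buffer=????JSODQ??GPP -> prefix_len=0
Fragment 4: offset=9 data="RA" -> buffer=????JSODQRAGPP -> prefix_len=0
Fragment 5: offset=0 data="TnSY" -> buffer=TnSYJSODQRAGPP -> prefix_len=14

Answer: 0 0 0 0 14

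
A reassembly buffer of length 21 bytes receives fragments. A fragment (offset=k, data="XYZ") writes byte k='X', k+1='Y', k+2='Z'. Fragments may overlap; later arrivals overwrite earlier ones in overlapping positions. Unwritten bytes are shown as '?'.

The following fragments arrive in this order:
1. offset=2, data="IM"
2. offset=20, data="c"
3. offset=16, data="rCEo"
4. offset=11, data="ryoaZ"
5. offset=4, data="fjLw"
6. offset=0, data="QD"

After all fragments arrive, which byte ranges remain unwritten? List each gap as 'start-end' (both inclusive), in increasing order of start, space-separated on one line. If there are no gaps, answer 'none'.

Answer: 8-10

Derivation:
Fragment 1: offset=2 len=2
Fragment 2: offset=20 len=1
Fragment 3: offset=16 len=4
Fragment 4: offset=11 len=5
Fragment 5: offset=4 len=4
Fragment 6: offset=0 len=2
Gaps: 8-10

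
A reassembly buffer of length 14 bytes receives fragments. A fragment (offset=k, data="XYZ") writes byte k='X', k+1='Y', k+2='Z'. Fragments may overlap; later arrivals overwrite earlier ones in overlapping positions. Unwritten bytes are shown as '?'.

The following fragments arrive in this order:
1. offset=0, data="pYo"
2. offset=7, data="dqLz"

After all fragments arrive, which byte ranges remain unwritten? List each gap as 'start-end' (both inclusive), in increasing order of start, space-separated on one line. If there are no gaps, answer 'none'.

Answer: 3-6 11-13

Derivation:
Fragment 1: offset=0 len=3
Fragment 2: offset=7 len=4
Gaps: 3-6 11-13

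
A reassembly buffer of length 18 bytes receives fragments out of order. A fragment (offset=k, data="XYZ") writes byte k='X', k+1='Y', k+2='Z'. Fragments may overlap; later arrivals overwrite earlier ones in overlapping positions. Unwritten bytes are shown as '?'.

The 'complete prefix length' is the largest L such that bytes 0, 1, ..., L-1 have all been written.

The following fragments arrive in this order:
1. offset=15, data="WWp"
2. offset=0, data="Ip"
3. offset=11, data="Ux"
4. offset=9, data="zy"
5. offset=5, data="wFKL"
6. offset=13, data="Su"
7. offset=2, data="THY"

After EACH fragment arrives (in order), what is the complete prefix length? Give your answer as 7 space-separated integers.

Answer: 0 2 2 2 2 2 18

Derivation:
Fragment 1: offset=15 data="WWp" -> buffer=???????????????WWp -> prefix_len=0
Fragment 2: offset=0 data="Ip" -> buffer=Ip?????????????WWp -> prefix_len=2
Fragment 3: offset=11 data="Ux" -> buffer=Ip?????????Ux??WWp -> prefix_len=2
Fragment 4: offset=9 data="zy" -> buffer=Ip???????zyUx??WWp -> prefix_len=2
Fragment 5: offset=5 data="wFKL" -> buffer=Ip???wFKLzyUx??WWp -> prefix_len=2
Fragment 6: offset=13 data="Su" -> buffer=Ip???wFKLzyUxSuWWp -> prefix_len=2
Fragment 7: offset=2 data="THY" -> buffer=IpTHYwFKLzyUxSuWWp -> prefix_len=18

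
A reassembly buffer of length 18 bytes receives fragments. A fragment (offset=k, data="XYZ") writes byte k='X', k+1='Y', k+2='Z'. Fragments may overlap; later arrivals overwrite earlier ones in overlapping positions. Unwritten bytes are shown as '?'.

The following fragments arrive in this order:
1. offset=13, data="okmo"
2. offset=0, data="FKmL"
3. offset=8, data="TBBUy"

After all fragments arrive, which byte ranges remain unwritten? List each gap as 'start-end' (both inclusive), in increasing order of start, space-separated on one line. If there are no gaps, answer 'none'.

Answer: 4-7 17-17

Derivation:
Fragment 1: offset=13 len=4
Fragment 2: offset=0 len=4
Fragment 3: offset=8 len=5
Gaps: 4-7 17-17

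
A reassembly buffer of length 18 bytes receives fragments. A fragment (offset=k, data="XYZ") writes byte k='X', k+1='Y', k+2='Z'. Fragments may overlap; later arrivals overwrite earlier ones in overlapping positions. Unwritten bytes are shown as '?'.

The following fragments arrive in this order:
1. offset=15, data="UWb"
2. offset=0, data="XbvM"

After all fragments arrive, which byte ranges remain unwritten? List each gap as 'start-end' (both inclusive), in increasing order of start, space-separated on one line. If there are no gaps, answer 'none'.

Fragment 1: offset=15 len=3
Fragment 2: offset=0 len=4
Gaps: 4-14

Answer: 4-14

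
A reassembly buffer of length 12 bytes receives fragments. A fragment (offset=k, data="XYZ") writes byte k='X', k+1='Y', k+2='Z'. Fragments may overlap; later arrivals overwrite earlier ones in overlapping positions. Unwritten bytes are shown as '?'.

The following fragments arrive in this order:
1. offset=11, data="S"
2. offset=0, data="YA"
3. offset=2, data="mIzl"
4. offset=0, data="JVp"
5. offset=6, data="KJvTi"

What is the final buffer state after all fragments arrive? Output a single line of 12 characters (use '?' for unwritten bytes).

Answer: JVpIzlKJvTiS

Derivation:
Fragment 1: offset=11 data="S" -> buffer=???????????S
Fragment 2: offset=0 data="YA" -> buffer=YA?????????S
Fragment 3: offset=2 data="mIzl" -> buffer=YAmIzl?????S
Fragment 4: offset=0 data="JVp" -> buffer=JVpIzl?????S
Fragment 5: offset=6 data="KJvTi" -> buffer=JVpIzlKJvTiS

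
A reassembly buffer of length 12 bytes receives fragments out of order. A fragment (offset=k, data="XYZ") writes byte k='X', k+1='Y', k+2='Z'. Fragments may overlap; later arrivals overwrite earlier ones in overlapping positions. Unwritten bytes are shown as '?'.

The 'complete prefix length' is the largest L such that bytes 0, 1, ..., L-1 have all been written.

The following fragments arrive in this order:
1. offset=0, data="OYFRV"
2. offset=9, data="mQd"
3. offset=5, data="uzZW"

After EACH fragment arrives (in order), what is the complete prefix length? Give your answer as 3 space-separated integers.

Fragment 1: offset=0 data="OYFRV" -> buffer=OYFRV??????? -> prefix_len=5
Fragment 2: offset=9 data="mQd" -> buffer=OYFRV????mQd -> prefix_len=5
Fragment 3: offset=5 data="uzZW" -> buffer=OYFRVuzZWmQd -> prefix_len=12

Answer: 5 5 12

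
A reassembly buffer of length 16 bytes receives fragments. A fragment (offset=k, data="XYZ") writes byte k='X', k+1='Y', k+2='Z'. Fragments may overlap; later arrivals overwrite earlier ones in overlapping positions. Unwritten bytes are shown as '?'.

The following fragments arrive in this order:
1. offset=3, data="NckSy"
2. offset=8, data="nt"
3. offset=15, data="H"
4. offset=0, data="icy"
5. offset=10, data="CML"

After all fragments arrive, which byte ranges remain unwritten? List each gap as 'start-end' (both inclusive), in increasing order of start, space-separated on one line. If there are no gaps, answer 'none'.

Fragment 1: offset=3 len=5
Fragment 2: offset=8 len=2
Fragment 3: offset=15 len=1
Fragment 4: offset=0 len=3
Fragment 5: offset=10 len=3
Gaps: 13-14

Answer: 13-14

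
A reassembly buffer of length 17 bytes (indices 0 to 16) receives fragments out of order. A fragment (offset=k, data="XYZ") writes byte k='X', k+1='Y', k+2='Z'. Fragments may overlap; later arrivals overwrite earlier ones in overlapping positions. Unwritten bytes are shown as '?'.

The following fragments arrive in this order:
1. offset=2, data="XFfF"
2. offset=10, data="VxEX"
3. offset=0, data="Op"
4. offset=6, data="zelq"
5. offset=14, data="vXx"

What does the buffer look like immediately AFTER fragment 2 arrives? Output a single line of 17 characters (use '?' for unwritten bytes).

Answer: ??XFfF????VxEX???

Derivation:
Fragment 1: offset=2 data="XFfF" -> buffer=??XFfF???????????
Fragment 2: offset=10 data="VxEX" -> buffer=??XFfF????VxEX???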